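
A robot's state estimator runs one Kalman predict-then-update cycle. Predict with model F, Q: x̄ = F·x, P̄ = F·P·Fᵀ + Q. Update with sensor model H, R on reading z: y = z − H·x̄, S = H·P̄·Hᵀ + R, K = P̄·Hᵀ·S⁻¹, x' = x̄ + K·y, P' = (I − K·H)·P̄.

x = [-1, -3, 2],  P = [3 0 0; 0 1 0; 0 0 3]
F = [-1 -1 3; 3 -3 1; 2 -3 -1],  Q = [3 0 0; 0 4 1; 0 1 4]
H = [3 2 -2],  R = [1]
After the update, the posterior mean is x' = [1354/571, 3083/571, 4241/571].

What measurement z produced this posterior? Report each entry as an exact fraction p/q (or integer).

z = [3]

x̄ = F·x = [10, 8, 5]
P̄ = F·P·Fᵀ + Q = [34 3 -12; 3 43 25; -12 25 28]
S = H·P̄·Hᵀ + R = [571]
K = P̄·Hᵀ·S⁻¹ = [132/571; 45/571; -42/571]
x' − x̄ = [-4356/571, -1485/571, 1386/571] = K·y
y = (KᵀK)⁻¹·Kᵀ·(x' − x̄) = [-33]
z = y + H·x̄ = [-33] + [36] = [3]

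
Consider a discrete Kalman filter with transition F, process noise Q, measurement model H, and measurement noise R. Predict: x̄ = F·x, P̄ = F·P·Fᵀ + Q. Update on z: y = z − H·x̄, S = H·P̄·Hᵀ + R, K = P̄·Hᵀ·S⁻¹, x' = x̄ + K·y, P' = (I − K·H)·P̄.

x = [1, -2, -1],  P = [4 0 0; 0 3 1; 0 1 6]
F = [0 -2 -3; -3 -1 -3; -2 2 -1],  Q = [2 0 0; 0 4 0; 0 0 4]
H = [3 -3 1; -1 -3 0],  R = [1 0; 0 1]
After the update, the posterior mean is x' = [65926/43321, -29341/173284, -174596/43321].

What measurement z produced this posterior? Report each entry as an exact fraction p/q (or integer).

x̄ = F·x = [7, 2, -5]
P̄ = F·P·Fᵀ + Q = [80 69 2; 69 103 31; 2 31 34]
S = H·P̄·Hᵀ + R = [266 178; 178 1422]
K = P̄·Hᵀ·S⁻¹ = [12607/43321 -20643/86642; -16839/173284 -43955/173284; -7307/43321 -3959/86642]
x' − x̄ = [-237321/43321, -375909/173284, 42009/43321] = K·y
y = (KᵀK)⁻¹·Kᵀ·(x' − x̄) = [-9, 12]
z = y + H·x̄ = [-9, 12] + [10, -13] = [1, -1]

z = [1, -1]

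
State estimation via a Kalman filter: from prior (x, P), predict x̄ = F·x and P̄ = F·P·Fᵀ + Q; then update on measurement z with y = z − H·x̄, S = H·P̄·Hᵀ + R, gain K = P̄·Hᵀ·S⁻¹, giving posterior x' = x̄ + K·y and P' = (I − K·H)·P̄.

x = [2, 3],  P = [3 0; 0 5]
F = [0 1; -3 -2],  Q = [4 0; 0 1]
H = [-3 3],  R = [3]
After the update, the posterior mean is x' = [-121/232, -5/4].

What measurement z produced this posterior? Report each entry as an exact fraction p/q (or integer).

z = [-2]

x̄ = F·x = [3, -12]
P̄ = F·P·Fᵀ + Q = [9 -10; -10 48]
S = H·P̄·Hᵀ + R = [696]
K = P̄·Hᵀ·S⁻¹ = [-19/232; 1/4]
x' − x̄ = [-817/232, 43/4] = K·y
y = (KᵀK)⁻¹·Kᵀ·(x' − x̄) = [43]
z = y + H·x̄ = [43] + [-45] = [-2]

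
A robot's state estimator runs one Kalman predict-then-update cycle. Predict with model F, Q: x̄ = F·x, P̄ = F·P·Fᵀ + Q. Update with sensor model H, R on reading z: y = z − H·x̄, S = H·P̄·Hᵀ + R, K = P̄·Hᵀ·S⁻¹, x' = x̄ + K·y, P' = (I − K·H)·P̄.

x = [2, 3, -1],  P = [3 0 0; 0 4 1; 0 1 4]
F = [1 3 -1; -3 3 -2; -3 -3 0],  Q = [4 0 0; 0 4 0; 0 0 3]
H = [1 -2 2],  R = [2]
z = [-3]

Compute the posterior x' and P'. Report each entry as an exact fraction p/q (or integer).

x̄ = F·x = [12, 5, -15]
P̄ = F·P·Fᵀ + Q = [41 26 -42; 26 71 -3; -42 -3 66]
y = z − H·x̄ = [25]
S = H·P̄·Hᵀ + R = [343]
K = P̄·Hᵀ·S⁻¹ = [-95/343; -122/343; 96/343]
x' = x̄ + K·y = [1741/343, -1335/343, -2745/343]
P' = (I − K·H)·P̄ = [5038/343 -2672/343 -5286/343; -2672/343 9469/343 10683/343; -5286/343 10683/343 13422/343]

x' = [1741/343, -1335/343, -2745/343]
P' = [5038/343 -2672/343 -5286/343; -2672/343 9469/343 10683/343; -5286/343 10683/343 13422/343]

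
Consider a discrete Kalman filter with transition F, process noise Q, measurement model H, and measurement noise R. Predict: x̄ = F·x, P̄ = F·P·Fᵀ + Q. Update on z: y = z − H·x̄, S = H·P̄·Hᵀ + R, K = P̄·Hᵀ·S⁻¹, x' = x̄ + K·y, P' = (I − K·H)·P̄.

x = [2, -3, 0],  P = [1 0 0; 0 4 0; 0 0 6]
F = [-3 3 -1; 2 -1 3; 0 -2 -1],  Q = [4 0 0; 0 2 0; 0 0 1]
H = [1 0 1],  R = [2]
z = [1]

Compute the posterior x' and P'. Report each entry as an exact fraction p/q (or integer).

x' = [-145/22, -38/11, 157/22]
P' = [1051/44 59/22 -977/44; 59/22 175/11 -105/22; -977/44 -105/22 987/44]

x̄ = F·x = [-15, 7, 6]
P̄ = F·P·Fᵀ + Q = [55 -36 -18; -36 64 -10; -18 -10 23]
y = z − H·x̄ = [10]
S = H·P̄·Hᵀ + R = [44]
K = P̄·Hᵀ·S⁻¹ = [37/44; -23/22; 5/44]
x' = x̄ + K·y = [-145/22, -38/11, 157/22]
P' = (I − K·H)·P̄ = [1051/44 59/22 -977/44; 59/22 175/11 -105/22; -977/44 -105/22 987/44]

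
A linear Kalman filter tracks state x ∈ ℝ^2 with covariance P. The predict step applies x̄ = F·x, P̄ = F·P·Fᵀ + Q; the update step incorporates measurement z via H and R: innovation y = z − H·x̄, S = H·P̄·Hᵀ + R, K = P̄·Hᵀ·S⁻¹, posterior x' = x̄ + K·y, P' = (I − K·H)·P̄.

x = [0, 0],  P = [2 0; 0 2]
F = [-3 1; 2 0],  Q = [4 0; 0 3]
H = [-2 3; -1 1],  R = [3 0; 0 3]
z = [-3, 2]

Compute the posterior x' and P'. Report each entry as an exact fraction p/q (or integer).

x̄ = F·x = [0, 0]
P̄ = F·P·Fᵀ + Q = [24 -12; -12 11]
y = z − H·x̄ = [-3, 2]
S = H·P̄·Hᵀ + R = [342 141; 141 62]
K = P̄·Hᵀ·S⁻¹ = [-44/441 -52/147; 97/441 -19/147]
x' = x̄ + K·y = [-20/49, -45/49]
P' = (I − K·H)·P̄ = [424/147 268/147; 268/147 211/147]

x' = [-20/49, -45/49]
P' = [424/147 268/147; 268/147 211/147]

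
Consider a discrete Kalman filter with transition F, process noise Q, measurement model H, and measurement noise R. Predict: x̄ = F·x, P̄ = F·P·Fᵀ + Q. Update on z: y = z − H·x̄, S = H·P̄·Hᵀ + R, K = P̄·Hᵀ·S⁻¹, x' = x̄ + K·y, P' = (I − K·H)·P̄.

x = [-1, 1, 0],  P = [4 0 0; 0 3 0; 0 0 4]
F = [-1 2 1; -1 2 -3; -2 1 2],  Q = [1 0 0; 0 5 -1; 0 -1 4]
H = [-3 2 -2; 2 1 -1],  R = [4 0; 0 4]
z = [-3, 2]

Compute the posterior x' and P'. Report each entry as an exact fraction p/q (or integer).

x̄ = F·x = [3, 3, 3]
P̄ = F·P·Fᵀ + Q = [21 4 22; 4 57 -11; 22 -11 39]
y = z − H·x̄ = [6, -4]
S = H·P̄·Hᵀ + R = [881 92; 92 134]
K = P̄·Hᵀ·S⁻¹ = [-2579/18265 5042/18265; 1604/18265 9258/18265; -10846/54795 4993/54795]
x' = x̄ + K·y = [19153/18265, 27387/18265, 79337/54795]
P' = (I − K·H)·P̄ = [7236/18265 9664/18265 3968/18265; 9664/18265 138601/18265 120897/18265; 3968/18265 120897/18265 366527/54795]

x' = [19153/18265, 27387/18265, 79337/54795]
P' = [7236/18265 9664/18265 3968/18265; 9664/18265 138601/18265 120897/18265; 3968/18265 120897/18265 366527/54795]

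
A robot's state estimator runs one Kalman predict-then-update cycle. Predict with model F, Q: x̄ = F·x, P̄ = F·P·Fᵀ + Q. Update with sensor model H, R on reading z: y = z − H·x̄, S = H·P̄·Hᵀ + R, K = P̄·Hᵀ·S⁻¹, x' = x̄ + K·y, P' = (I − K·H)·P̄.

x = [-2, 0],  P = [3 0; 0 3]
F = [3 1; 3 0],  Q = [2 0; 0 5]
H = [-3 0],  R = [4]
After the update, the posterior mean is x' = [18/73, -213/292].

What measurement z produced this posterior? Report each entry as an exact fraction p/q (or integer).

x̄ = F·x = [-6, -6]
P̄ = F·P·Fᵀ + Q = [32 27; 27 32]
S = H·P̄·Hᵀ + R = [292]
K = P̄·Hᵀ·S⁻¹ = [-24/73; -81/292]
x' − x̄ = [456/73, 1539/292] = K·y
y = (KᵀK)⁻¹·Kᵀ·(x' − x̄) = [-19]
z = y + H·x̄ = [-19] + [18] = [-1]

z = [-1]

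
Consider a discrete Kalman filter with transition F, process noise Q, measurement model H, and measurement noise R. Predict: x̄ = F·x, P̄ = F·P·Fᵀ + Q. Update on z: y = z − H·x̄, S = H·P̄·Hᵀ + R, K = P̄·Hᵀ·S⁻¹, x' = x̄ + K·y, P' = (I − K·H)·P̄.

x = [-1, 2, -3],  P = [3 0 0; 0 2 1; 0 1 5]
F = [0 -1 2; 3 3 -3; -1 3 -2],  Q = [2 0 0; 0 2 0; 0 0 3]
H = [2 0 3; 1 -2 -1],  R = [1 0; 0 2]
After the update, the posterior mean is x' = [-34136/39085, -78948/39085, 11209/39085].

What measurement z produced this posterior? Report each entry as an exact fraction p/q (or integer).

x̄ = F·x = [-8, 12, 13]
P̄ = F·P·Fᵀ + Q = [20 -27 -18; -27 74 24; -18 24 32]
S = H·P̄·Hᵀ + R = [153 -110; -110 590]
K = P̄·Hᵀ·S⁻¹ = [186/7817 6268/39085; -1127/7817 -28467/78170; 2462/7817 -4197/39085]
x' − x̄ = [278544/39085, -547968/39085, -496896/39085] = K·y
y = (KᵀK)⁻¹·Kᵀ·(x' − x̄) = [-24, 48]
z = y + H·x̄ = [-24, 48] + [23, -45] = [-1, 3]

z = [-1, 3]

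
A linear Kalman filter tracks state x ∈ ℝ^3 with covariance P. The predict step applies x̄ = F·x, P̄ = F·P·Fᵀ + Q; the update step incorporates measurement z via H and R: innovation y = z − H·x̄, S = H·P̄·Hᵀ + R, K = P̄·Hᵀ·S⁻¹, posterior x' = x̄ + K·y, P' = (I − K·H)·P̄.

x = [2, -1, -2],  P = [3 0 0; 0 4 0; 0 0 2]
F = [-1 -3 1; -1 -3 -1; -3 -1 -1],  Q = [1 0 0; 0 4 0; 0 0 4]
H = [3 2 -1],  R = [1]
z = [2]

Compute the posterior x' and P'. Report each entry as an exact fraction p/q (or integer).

x' = [-779/417, 895/417, -461/139]
P' = [2267/834 -680/417 650/139; -680/417 2923/417 1239/139; 650/139 1239/139 4417/139]

x̄ = F·x = [-1, 3, -3]
P̄ = F·P·Fᵀ + Q = [42 37 19; 37 45 23; 19 23 37]
y = z − H·x̄ = [-4]
S = H·P̄·Hᵀ + R = [834]
K = P̄·Hᵀ·S⁻¹ = [181/834; 89/417; 11/139]
x' = x̄ + K·y = [-779/417, 895/417, -461/139]
P' = (I − K·H)·P̄ = [2267/834 -680/417 650/139; -680/417 2923/417 1239/139; 650/139 1239/139 4417/139]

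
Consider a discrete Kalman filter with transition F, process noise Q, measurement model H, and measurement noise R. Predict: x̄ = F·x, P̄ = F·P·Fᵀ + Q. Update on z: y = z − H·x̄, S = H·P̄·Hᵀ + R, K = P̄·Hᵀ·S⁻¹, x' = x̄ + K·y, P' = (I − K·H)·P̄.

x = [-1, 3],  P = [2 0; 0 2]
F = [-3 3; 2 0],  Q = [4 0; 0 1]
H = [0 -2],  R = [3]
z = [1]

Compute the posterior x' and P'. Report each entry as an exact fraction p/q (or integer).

x̄ = F·x = [12, -2]
P̄ = F·P·Fᵀ + Q = [40 -12; -12 9]
y = z − H·x̄ = [-3]
S = H·P̄·Hᵀ + R = [39]
K = P̄·Hᵀ·S⁻¹ = [8/13; -6/13]
x' = x̄ + K·y = [132/13, -8/13]
P' = (I − K·H)·P̄ = [328/13 -12/13; -12/13 9/13]

x' = [132/13, -8/13]
P' = [328/13 -12/13; -12/13 9/13]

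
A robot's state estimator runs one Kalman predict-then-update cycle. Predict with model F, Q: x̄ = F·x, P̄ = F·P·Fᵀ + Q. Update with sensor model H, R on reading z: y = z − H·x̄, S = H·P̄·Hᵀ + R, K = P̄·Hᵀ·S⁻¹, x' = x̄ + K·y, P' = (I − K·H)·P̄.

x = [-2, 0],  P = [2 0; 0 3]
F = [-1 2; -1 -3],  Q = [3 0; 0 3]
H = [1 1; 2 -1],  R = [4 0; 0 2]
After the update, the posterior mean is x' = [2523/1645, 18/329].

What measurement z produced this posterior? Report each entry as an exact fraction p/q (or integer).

x̄ = F·x = [2, 2]
P̄ = F·P·Fᵀ + Q = [17 -16; -16 32]
S = H·P̄·Hᵀ + R = [21 -14; -14 166]
K = P̄·Hᵀ·S⁻¹ = [433/1645 76/235; 176/329 -16/47]
x' − x̄ = [-767/1645, -640/329] = K·y
y = (KᵀK)⁻¹·Kᵀ·(x' − x̄) = [-3, 1]
z = y + H·x̄ = [-3, 1] + [4, 2] = [1, 3]

z = [1, 3]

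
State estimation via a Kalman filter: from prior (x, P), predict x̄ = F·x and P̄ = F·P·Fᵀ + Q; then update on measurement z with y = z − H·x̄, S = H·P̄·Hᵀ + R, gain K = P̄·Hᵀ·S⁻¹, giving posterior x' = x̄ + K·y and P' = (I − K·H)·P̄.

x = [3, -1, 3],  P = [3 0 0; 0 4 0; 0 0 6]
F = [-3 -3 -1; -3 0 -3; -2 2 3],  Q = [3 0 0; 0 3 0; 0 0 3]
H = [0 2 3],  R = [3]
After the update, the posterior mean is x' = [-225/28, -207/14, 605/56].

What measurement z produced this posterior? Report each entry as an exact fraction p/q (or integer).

x̄ = F·x = [-9, -18, 1]
P̄ = F·P·Fᵀ + Q = [72 45 -24; 45 84 -36; -24 -36 85]
S = H·P̄·Hᵀ + R = [672]
K = P̄·Hᵀ·S⁻¹ = [3/112; 5/56; 61/224]
x' − x̄ = [27/28, 45/14, 549/56] = K·y
y = (KᵀK)⁻¹·Kᵀ·(x' − x̄) = [36]
z = y + H·x̄ = [36] + [-33] = [3]

z = [3]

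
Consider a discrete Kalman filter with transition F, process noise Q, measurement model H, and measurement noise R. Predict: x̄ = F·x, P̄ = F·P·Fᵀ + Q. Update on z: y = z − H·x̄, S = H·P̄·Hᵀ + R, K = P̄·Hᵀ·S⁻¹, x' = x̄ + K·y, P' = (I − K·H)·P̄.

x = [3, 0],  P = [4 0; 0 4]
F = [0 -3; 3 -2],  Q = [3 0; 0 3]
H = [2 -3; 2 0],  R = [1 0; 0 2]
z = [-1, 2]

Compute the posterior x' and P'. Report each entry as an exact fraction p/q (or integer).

x' = [7119/7171, 14613/14342]
P' = [3540/7171 4719/14342; 4719/14342 9469/28684]

x̄ = F·x = [0, 9]
P̄ = F·P·Fᵀ + Q = [39 24; 24 55]
y = z − H·x̄ = [26, 2]
S = H·P̄·Hᵀ + R = [364 12; 12 158]
K = P̄·Hᵀ·S⁻¹ = [3/14342 3540/7171; -9531/28684 4719/14342]
x' = x̄ + K·y = [7119/7171, 14613/14342]
P' = (I − K·H)·P̄ = [3540/7171 4719/14342; 4719/14342 9469/28684]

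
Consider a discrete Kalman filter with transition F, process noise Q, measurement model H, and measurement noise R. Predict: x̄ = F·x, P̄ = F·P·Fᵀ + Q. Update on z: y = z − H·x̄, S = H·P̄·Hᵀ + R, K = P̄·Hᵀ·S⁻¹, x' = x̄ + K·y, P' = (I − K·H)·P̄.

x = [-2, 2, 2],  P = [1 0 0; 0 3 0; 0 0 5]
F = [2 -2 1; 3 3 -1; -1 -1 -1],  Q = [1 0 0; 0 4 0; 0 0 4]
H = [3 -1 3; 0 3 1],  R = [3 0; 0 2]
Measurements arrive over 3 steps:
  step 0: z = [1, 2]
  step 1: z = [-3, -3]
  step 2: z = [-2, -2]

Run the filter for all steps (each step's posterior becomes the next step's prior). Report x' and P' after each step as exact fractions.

step 0: x' = [-110298/44989, -12421/44989, 115267/44989], P' = [400310/44989 117723/44989 -353957/44989; 117723/44989 44004/44989 -105456/44989; -353957/44989 -105456/44989 325700/44989]
step 1: x' = [-380777843/498441468, -139296009/166147156, -259720103/498441468], P' = [1965314933/996882936 199798323/332294312 -1668863395/996882936; 199798323/332294312 130581975/332294312 -179353837/332294312; -1668863395/996882936 -179353837/332294312 1688733181/996882936]
step 2: x' = [-49341048153530/49106446797739, -35602178399503/49106446797739, 10407676066325/49106446797739], P' = [93088933342409/49106446797739 28112982690237/49106446797739 -79008563809219/49106446797739; 28112982690237/49106446797739 18755218117371/49106446797739 -25292955629301/49106446797739; -79008563809219/49106446797739 -25292955629301/49106446797739 80436555103043/49106446797739]

step 0: x̄ = F·x = [-6, -2, -2]
step 0: P̄ = F·P·Fᵀ + Q = [22 -17 -1; -17 45 -7; -1 -7 13]
step 0: y = z − H·x̄ = [23, 10]
step 0: S = H·P̄·Hᵀ + R = [489 -308; -308 378]
step 0: K = P̄·Hᵀ·S⁻¹ = [1016/6427 -394/44989; -343/6427 13278/44989; 985/6427 4666/44989]
step 0: x' = x̄ + K·y = [-110298/44989, -12421/44989, 115267/44989]
step 0: P' = (I − K·H)·P̄ = [400310/44989 117723/44989 -353957/44989; 117723/44989 44004/44989 -105456/44989; -353957/44989 -105456/44989 325700/44989]
step 1: x̄ = F·x = [-80487/44989, -483424/44989, 7452/44989]
step 1: P̄ = F·P·Fᵀ + Q = [212157/44989 930899/44989 -81897/44989; 930899/44989 9379974/44989 -794754/44989; -81897/44989 -794754/44989 266590/44989]
step 1: y = z − H·x̄ = [-399286/44989, 1307853/44989]
step 1: S = H·P̄·Hᵀ + R = [11532648/44989 -25565784/44989; -25565784/44989 80007810/44989]
step 1: K = P̄·Hᵀ·S⁻¹ = [96653215/996882936 16165189/249220734; -23082839/332294312 26549011/83073578; 199223623/996882936 9318581/249220734]
step 1: x' = x̄ + K·y = [-380777843/498441468, -139296009/166147156, -259720103/498441468]
step 1: P' = (I − K·H)·P̄ = [1965314933/996882936 199798323/332294312 -1668863395/996882936; 199798323/332294312 130581975/332294312 -179353837/332294312; -1668863395/996882936 -179353837/332294312 1688733181/996882936]
step 2: x̄ = F·x = [-1166665/3134852, -305182501/71205924, 1058385973/498441468]
step 2: P̄ = F·P·Fᵀ + Q = [52745137/18809112 9146927/2687016 -6930991/18809112; 9146927/2687016 7274353075/142411848 -217379495/47470616; -6930991/18809112 -217379495/47470616 4818265909/996882936]
step 2: y = z − H·x̄ = [-821688451/71205924, 1088390903/124610367]
step 2: S = H·P̄·Hᵀ + R = [17550219331/142411848 -1730795361/11867654; -1730795361/11867654 54713307392/124610367]
step 2: K = P̄·Hᵀ·S⁻¹ = [114862812271/1197718214579 2665192130746/49106446797739; -83700300281/1197718214579 15486349361406/49106446797739; 240462841551/1197718214579 2278844107570/49106446797739]
step 2: x' = x̄ + K·y = [-49341048153530/49106446797739, -35602178399503/49106446797739, 10407676066325/49106446797739]
step 2: P' = (I − K·H)·P̄ = [93088933342409/49106446797739 28112982690237/49106446797739 -79008563809219/49106446797739; 28112982690237/49106446797739 18755218117371/49106446797739 -25292955629301/49106446797739; -79008563809219/49106446797739 -25292955629301/49106446797739 80436555103043/49106446797739]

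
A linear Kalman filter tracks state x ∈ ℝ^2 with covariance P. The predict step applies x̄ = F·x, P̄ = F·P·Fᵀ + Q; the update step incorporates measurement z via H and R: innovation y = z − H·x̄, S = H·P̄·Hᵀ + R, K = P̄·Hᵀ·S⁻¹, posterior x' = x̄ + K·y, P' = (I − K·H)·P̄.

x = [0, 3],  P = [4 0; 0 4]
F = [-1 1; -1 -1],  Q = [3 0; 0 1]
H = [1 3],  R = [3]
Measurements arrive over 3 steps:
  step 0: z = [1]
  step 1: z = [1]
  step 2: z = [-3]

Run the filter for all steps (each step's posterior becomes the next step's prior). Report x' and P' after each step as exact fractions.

step 0: x̄ = F·x = [3, -3]
step 0: P̄ = F·P·Fᵀ + Q = [11 0; 0 9]
step 0: y = z − H·x̄ = [7]
step 0: S = H·P̄·Hᵀ + R = [95]
step 0: K = P̄·Hᵀ·S⁻¹ = [11/95; 27/95]
step 0: x' = x̄ + K·y = [362/95, -96/95]
step 0: P' = (I − K·H)·P̄ = [924/95 -297/95; -297/95 126/95]
step 1: x̄ = F·x = [-458/95, -14/5]
step 1: P̄ = F·P·Fᵀ + Q = [1929/95 42/5; 42/5 29/5]
step 1: y = z − H·x̄ = [1351/95]
step 1: S = H·P̄·Hᵀ + R = [11961/95]
step 1: K = P̄·Hᵀ·S⁻¹ = [1441/3987; 817/3987]
step 1: x' = x̄ + K·y = [1271/3987, 455/3987]
step 1: P' = (I − K·H)·P̄ = [5128/1329 -1229/1329; -1229/1329 682/1329]
step 2: x̄ = F·x = [-272/1329, -1726/3987]
step 2: P̄ = F·P·Fᵀ + Q = [4085/443 1482/443; 1482/443 4681/1329]
step 2: y = z − H·x̄ = [-663/443]
step 2: S = H·P̄·Hᵀ + R = [28349/443]
step 2: K = P̄·Hᵀ·S⁻¹ = [8531/28349; 6163/28349]
step 2: x' = x̄ + K·y = [-55709/85047, -193465/255141]
step 2: P' = (I − K·H)·P̄ = [97128/28349 -23845/28349; -23845/28349 42334/85047]

step 0: x' = [362/95, -96/95], P' = [924/95 -297/95; -297/95 126/95]
step 1: x' = [1271/3987, 455/3987], P' = [5128/1329 -1229/1329; -1229/1329 682/1329]
step 2: x' = [-55709/85047, -193465/255141], P' = [97128/28349 -23845/28349; -23845/28349 42334/85047]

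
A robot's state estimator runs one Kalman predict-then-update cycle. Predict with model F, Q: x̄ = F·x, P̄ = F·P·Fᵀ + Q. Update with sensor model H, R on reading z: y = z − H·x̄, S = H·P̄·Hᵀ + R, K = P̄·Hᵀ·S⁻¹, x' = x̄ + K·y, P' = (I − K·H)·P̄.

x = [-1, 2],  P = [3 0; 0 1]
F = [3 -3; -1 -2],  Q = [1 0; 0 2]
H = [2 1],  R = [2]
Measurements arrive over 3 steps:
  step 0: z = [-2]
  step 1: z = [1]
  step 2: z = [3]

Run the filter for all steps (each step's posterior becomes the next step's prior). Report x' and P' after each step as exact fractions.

step 0: x̄ = F·x = [-9, -3]
step 0: P̄ = F·P·Fᵀ + Q = [37 -3; -3 9]
step 0: y = z − H·x̄ = [19]
step 0: S = H·P̄·Hᵀ + R = [147]
step 0: K = P̄·Hᵀ·S⁻¹ = [71/147; 1/49]
step 0: x' = x̄ + K·y = [26/147, -128/49]
step 0: P' = (I − K·H)·P̄ = [398/147 -218/49; -218/49 438/49]
step 1: x̄ = F·x = [410/49, 106/21]
step 1: P̄ = F·P·Fᵀ + Q = [9109/49 412/7; 412/7 68/3]
step 1: y = z − H·x̄ = [-3055/147]
step 1: S = H·P̄·Hᵀ + R = [147542/147]
step 1: K = P̄·Hᵀ·S⁻¹ = [31653/73771; 10318/73771]
step 1: x' = x̄ + K·y = [-40555/73771, 157936/73771]
step 1: P' = (I − K·H)·P̄ = [82417/73771 -101528/73771; -101528/73771 223692/73771]
step 2: x̄ = F·x = [-595473/73771, -275317/73771]
step 2: P̄ = F·P·Fᵀ + Q = [4656256/73771 1399485/73771; 1399485/73771 718615/73771]
step 2: y = z − H·x̄ = [1687576/73771]
step 2: S = H·P̄·Hᵀ + R = [25089121/73771]
step 2: K = P̄·Hᵀ·S⁻¹ = [10711997/25089121; 3517585/25089121]
step 2: x' = x̄ + K·y = [42529109/25089121, -13166007/25089121]
step 2: P' = (I − K·H)·P̄ = [28120677/25089121 -34817360/25089121; -34817360/25089121 76669890/25089121]

step 0: x' = [26/147, -128/49], P' = [398/147 -218/49; -218/49 438/49]
step 1: x' = [-40555/73771, 157936/73771], P' = [82417/73771 -101528/73771; -101528/73771 223692/73771]
step 2: x' = [42529109/25089121, -13166007/25089121], P' = [28120677/25089121 -34817360/25089121; -34817360/25089121 76669890/25089121]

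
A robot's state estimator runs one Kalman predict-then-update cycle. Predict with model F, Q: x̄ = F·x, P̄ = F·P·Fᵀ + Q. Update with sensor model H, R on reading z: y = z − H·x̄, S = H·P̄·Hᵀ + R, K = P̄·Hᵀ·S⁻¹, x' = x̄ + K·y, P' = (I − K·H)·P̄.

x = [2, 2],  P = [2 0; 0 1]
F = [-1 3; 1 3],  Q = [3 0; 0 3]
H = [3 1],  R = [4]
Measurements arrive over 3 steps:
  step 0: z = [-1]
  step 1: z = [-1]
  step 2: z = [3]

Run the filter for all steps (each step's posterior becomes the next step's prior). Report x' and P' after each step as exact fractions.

step 0: x' = [-95/62, 251/62], P' = [203/186 -413/186; -413/186 1379/186]
step 1: x' = [-463/3524, -1523/3524], P' = [80563/112768 -123373/112768; -123373/112768 464755/112768]
step 2: x' = [758272/836989, 197303/836989], P' = [13764133/19250747 -21164467/19250747; -21164467/19250747 79661521/19250747]

step 0: x̄ = F·x = [4, 8]
step 0: P̄ = F·P·Fᵀ + Q = [14 7; 7 14]
step 0: y = z − H·x̄ = [-21]
step 0: S = H·P̄·Hᵀ + R = [186]
step 0: K = P̄·Hᵀ·S⁻¹ = [49/186; 35/186]
step 0: x' = x̄ + K·y = [-95/62, 251/62]
step 0: P' = (I − K·H)·P̄ = [203/186 -413/186; -413/186 1379/186]
step 1: x̄ = F·x = [424/31, 329/31]
step 1: P̄ = F·P·Fᵀ + Q = [7825/93 6104/93; 6104/93 5347/93]
step 1: y = z − H·x̄ = [-1632/31]
step 1: S = H·P̄·Hᵀ + R = [112768/93]
step 1: K = P̄·Hᵀ·S⁻¹ = [29579/112768; 23659/112768]
step 1: x' = x̄ + K·y = [-463/3524, -1523/3524]
step 1: P' = (I − K·H)·P̄ = [80563/112768 -123373/112768; -123373/112768 464755/112768]
step 2: x̄ = F·x = [-2053/1762, -1258/881]
step 2: P̄ = F·P·Fᵀ + Q = [1335475/28192 512779/14096; 512779/14096 241339/7048]
step 2: y = z − H·x̄ = [13961/1762]
step 2: S = H·P̄·Hᵀ + R = [19250747/28192]
step 2: K = P̄·Hᵀ·S⁻¹ = [5031983/19250747; 4042030/19250747]
step 2: x' = x̄ + K·y = [758272/836989, 197303/836989]
step 2: P' = (I − K·H)·P̄ = [13764133/19250747 -21164467/19250747; -21164467/19250747 79661521/19250747]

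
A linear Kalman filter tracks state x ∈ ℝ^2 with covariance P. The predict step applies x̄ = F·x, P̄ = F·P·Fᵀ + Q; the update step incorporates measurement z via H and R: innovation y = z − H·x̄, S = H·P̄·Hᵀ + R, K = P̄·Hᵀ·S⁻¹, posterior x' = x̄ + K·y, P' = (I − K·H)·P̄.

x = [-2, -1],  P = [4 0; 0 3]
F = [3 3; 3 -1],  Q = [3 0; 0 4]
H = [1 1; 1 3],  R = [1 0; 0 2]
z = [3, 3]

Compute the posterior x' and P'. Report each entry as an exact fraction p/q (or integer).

x' = [23952/9379, 1877/9379]
P' = [23331/9379 -10491/9379; -10491/9379 6413/9379]

x̄ = F·x = [-9, -5]
P̄ = F·P·Fᵀ + Q = [66 27; 27 43]
y = z − H·x̄ = [17, 27]
S = H·P̄·Hᵀ + R = [164 303; 303 617]
K = P̄·Hᵀ·S⁻¹ = [12840/9379 -4071/9379; -4078/9379 4374/9379]
x' = x̄ + K·y = [23952/9379, 1877/9379]
P' = (I − K·H)·P̄ = [23331/9379 -10491/9379; -10491/9379 6413/9379]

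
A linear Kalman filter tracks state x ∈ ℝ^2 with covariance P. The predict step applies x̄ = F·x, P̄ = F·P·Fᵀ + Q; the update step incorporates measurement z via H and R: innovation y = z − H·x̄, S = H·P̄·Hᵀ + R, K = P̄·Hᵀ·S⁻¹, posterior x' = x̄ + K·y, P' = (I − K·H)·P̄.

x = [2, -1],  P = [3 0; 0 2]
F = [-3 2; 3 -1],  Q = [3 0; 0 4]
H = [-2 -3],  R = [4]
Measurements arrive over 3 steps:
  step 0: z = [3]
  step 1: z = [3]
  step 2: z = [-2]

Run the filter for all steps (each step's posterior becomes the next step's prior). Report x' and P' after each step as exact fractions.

step 0: x̄ = F·x = [-8, 7]
step 0: P̄ = F·P·Fᵀ + Q = [38 -31; -31 33]
step 0: y = z − H·x̄ = [8]
step 0: S = H·P̄·Hᵀ + R = [81]
step 0: K = P̄·Hᵀ·S⁻¹ = [17/81; -37/81]
step 0: x' = x̄ + K·y = [-512/81, 271/81]
step 0: P' = (I − K·H)·P̄ = [2789/81 -1882/81; -1882/81 1304/81]
step 1: x̄ = F·x = [2078/81, -1807/81]
step 1: P̄ = F·P·Fᵀ + Q = [53144/81 -44647/81; -44647/81 38021/81]
step 1: y = z − H·x̄ = [-1022/81]
step 1: S = H·P̄·Hᵀ + R = [19325/81]
step 1: K = P̄·Hᵀ·S⁻¹ = [27653/19325; -24769/19325]
step 1: x' = x̄ + K·y = [146864/19325, -118597/19325]
step 1: P' = (I − K·H)·P̄ = [3238511/19325 -2195878/19325; -2195878/19325 1496944/19325]
step 2: x̄ = F·x = [-677786/19325, 559189/19325]
step 2: P̄ = F·P·Fᵀ + Q = [61542886/19325 -51903389/19325; -51903389/19325 43896111/19325]
step 2: y = z − H·x̄ = [56669/3865]
step 2: S = H·P̄·Hᵀ + R = [738927/773]
step 2: K = P̄·Hᵀ·S⁻¹ = [6524879/3694635; -5576311/3694635]
step 2: x' = x̄ + K·y = [-169567927/18473175, 125738528/18473175]
step 2: P' = (I − K·H)·P̄ = [3753756997/18473175 -2546003858/18473175; -2546003858/18473175 1734511312/18473175]

step 0: x' = [-512/81, 271/81], P' = [2789/81 -1882/81; -1882/81 1304/81]
step 1: x' = [146864/19325, -118597/19325], P' = [3238511/19325 -2195878/19325; -2195878/19325 1496944/19325]
step 2: x' = [-169567927/18473175, 125738528/18473175], P' = [3753756997/18473175 -2546003858/18473175; -2546003858/18473175 1734511312/18473175]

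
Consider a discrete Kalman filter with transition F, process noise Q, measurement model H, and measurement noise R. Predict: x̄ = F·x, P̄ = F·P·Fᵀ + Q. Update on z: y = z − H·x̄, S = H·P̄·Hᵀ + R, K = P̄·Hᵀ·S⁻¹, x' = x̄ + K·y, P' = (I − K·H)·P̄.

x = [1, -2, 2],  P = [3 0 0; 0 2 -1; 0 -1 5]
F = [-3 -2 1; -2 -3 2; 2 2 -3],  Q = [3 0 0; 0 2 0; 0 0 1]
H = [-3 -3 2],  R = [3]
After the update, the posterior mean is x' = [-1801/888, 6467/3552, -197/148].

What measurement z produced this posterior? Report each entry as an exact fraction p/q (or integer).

x̄ = F·x = [3, 8, -8]
P̄ = F·P·Fᵀ + Q = [47 47 -49; 47 64 -67; -49 -67 78]
S = H·P̄·Hᵀ + R = [3552]
K = P̄·Hᵀ·S⁻¹ = [-95/888; -467/3552; 21/148]
x' − x̄ = [-4465/888, -21949/3552, 987/148] = K·y
y = (KᵀK)⁻¹·Kᵀ·(x' − x̄) = [47]
z = y + H·x̄ = [47] + [-49] = [-2]

z = [-2]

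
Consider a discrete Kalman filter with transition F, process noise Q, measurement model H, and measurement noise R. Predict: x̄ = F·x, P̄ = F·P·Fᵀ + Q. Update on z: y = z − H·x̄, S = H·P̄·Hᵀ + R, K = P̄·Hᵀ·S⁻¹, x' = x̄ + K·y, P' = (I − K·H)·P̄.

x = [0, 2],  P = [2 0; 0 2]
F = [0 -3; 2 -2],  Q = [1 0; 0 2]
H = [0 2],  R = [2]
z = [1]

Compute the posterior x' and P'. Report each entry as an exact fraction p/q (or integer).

x̄ = F·x = [-6, -4]
P̄ = F·P·Fᵀ + Q = [19 12; 12 18]
y = z − H·x̄ = [9]
S = H·P̄·Hᵀ + R = [74]
K = P̄·Hᵀ·S⁻¹ = [12/37; 18/37]
x' = x̄ + K·y = [-114/37, 14/37]
P' = (I − K·H)·P̄ = [415/37 12/37; 12/37 18/37]

x' = [-114/37, 14/37]
P' = [415/37 12/37; 12/37 18/37]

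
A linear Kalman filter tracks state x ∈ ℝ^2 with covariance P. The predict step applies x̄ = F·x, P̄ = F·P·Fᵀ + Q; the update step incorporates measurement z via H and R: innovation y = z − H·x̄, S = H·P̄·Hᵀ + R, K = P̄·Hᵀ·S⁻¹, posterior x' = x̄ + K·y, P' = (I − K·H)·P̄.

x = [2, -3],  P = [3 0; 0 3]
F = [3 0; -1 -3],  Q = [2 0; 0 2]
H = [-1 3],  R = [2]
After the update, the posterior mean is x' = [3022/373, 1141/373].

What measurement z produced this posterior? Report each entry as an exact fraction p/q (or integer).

z = [1]

x̄ = F·x = [6, 7]
P̄ = F·P·Fᵀ + Q = [29 -9; -9 32]
S = H·P̄·Hᵀ + R = [373]
K = P̄·Hᵀ·S⁻¹ = [-56/373; 105/373]
x' − x̄ = [784/373, -1470/373] = K·y
y = (KᵀK)⁻¹·Kᵀ·(x' − x̄) = [-14]
z = y + H·x̄ = [-14] + [15] = [1]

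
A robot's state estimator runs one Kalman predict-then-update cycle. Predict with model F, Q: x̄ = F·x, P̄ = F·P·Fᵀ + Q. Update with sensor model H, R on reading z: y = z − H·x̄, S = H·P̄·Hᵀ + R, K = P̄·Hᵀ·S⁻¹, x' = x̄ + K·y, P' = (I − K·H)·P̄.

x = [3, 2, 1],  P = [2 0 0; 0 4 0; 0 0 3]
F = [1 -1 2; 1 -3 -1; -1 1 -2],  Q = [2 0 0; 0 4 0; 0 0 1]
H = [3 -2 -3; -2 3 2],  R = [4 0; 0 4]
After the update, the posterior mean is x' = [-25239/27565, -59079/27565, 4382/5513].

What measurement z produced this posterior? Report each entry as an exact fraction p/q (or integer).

z = [-1, -3]

x̄ = F·x = [3, -4, -3]
P̄ = F·P·Fᵀ + Q = [20 8 -18; 8 45 -8; -18 -8 19]
S = H·P̄·Hᵀ + R = [667 -512; -512 517]
K = P̄·Hᵀ·S⁻¹ = [8014/27565 5164/27565; 31022/82695 47197/82695; -4703/16539 -3058/16539]
x' − x̄ = [-107934/27565, 51181/27565, 20921/5513] = K·y
y = (KᵀK)⁻¹·Kᵀ·(x' − x̄) = [-27, 21]
z = y + H·x̄ = [-27, 21] + [26, -24] = [-1, -3]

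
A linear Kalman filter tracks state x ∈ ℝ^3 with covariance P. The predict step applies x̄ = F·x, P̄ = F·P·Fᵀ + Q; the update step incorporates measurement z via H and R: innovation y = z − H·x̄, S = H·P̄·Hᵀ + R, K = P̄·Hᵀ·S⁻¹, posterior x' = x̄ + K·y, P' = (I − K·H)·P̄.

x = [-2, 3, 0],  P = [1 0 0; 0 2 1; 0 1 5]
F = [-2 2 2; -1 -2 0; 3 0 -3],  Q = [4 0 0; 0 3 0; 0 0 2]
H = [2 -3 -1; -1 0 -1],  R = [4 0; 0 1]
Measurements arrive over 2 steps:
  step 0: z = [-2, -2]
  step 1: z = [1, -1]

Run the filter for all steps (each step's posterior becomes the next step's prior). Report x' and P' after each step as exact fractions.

step 0: x' = [2290/10929, 1126/10929, 20428/10929], P' = [50116/10929 46672/10929 -50576/10929; 46672/10929 49207/10929 -50573/10929; -50576/10929 -50573/10929 61315/10929]
step 1: x' = [-49633628/97027319, -127792809/97027319, 7712056/5106701], P' = [611068844/97027319 589560408/97027319 -34007056/5106701; 589560408/97027319 620040371/97027319 -34537587/5106701; -34007056/5106701 -34537587/5106701 40891885/5106701]

step 0: x̄ = F·x = [10, -4, -6]
step 0: P̄ = F·P·Fᵀ + Q = [44 -10 -42; -10 12 3; -42 3 56]
step 0: y = z − H·x̄ = [-40, 2]
step 0: S = H·P̄·Hᵀ + R = [650 -11; -11 17]
step 0: K = P̄·Hᵀ·S⁻¹ = [2698/10929 460/10929; -926/10929 3901/10929; -2687/10929 -10739/10929]
step 0: x' = x̄ + K·y = [2290/10929, 1126/10929, 20428/10929]
step 0: P' = (I − K·H)·P̄ = [50116/10929 46672/10929 -50576/10929; 46672/10929 49207/10929 -50573/10929; -50576/10929 -50573/10929 61315/10929]
step 1: x̄ = F·x = [38528/10929, -1514/3643, -18138/3643]
step 1: P̄ = F·P·Fᵀ + Q = [312916/10929 100064/3643 -230676/3643; 100064/3643 155473/3643 -295182/3643; -230676/3643 -295182/3643 645035/3643]
step 1: y = z − H·x̄ = [-134167/10929, -26815/10929]
step 1: S = H·P̄·Hᵀ + R = [1280788/10929 245239/10929; 245239/10929 874894/10929]
step 1: K = P̄·Hᵀ·S⁻¹ = [24897632/97027319 35065220/97027319; -6196536/97027319 66653745/97027319; -1323309/5106701 -6884829/5106701]
step 1: x' = x̄ + K·y = [-49633628/97027319, -127792809/97027319, 7712056/5106701]
step 1: P' = (I − K·H)·P̄ = [611068844/97027319 589560408/97027319 -34007056/5106701; 589560408/97027319 620040371/97027319 -34537587/5106701; -34007056/5106701 -34537587/5106701 40891885/5106701]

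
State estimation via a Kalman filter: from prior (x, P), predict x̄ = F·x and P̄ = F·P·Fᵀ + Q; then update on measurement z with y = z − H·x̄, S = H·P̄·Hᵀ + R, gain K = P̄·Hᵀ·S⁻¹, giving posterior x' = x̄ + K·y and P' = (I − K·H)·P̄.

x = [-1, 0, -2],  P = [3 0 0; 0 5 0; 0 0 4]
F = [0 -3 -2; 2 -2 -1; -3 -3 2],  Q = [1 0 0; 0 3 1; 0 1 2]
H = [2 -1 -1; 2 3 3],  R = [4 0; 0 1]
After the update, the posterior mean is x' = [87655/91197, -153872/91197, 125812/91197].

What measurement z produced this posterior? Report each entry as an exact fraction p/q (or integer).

z = [2, 1]

x̄ = F·x = [4, 0, -1]
P̄ = F·P·Fᵀ + Q = [62 38 29; 38 39 5; 29 5 90]
S = H·P̄·Hᵀ + R = [123 99; 99 2304]
K = P̄·Hᵀ·S⁻¹ = [11017/30399 11444/91197; 1968/10133 7472/91197; -4415/10133 15284/91197]
x' − x̄ = [-277133/91197, -153872/91197, 217009/91197] = K·y
y = (KᵀK)⁻¹·Kᵀ·(x' − x̄) = [-7, -4]
z = y + H·x̄ = [-7, -4] + [9, 5] = [2, 1]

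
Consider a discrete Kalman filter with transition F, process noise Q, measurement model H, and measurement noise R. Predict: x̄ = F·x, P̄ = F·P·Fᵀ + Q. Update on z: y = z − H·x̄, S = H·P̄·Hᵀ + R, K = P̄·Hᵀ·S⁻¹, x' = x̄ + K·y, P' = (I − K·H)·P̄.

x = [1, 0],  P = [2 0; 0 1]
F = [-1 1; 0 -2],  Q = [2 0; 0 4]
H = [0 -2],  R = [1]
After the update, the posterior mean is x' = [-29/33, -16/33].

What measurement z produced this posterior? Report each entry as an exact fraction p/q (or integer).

z = [1]

x̄ = F·x = [-1, 0]
P̄ = F·P·Fᵀ + Q = [5 -2; -2 8]
S = H·P̄·Hᵀ + R = [33]
K = P̄·Hᵀ·S⁻¹ = [4/33; -16/33]
x' − x̄ = [4/33, -16/33] = K·y
y = (KᵀK)⁻¹·Kᵀ·(x' − x̄) = [1]
z = y + H·x̄ = [1] + [0] = [1]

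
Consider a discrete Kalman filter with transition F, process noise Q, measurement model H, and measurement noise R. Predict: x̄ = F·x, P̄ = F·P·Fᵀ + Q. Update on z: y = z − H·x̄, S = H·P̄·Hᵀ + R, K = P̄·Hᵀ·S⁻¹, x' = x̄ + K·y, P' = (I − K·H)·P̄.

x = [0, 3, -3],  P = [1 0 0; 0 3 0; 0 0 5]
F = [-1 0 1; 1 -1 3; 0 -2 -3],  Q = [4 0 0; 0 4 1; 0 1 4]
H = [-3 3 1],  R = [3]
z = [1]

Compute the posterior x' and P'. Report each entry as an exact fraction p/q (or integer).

x' = [-798/241, -917/241, 523/241]
P' = [2401/241 3611/241 -3639/241; 3611/241 6532/241 -8526/241; -3639/241 -8526/241 14637/241]

x̄ = F·x = [-3, -12, 3]
P̄ = F·P·Fᵀ + Q = [10 14 -15; 14 53 -38; -15 -38 61]
y = z − H·x̄ = [25]
S = H·P̄·Hᵀ + R = [241]
K = P̄·Hᵀ·S⁻¹ = [-3/241; 79/241; -8/241]
x' = x̄ + K·y = [-798/241, -917/241, 523/241]
P' = (I − K·H)·P̄ = [2401/241 3611/241 -3639/241; 3611/241 6532/241 -8526/241; -3639/241 -8526/241 14637/241]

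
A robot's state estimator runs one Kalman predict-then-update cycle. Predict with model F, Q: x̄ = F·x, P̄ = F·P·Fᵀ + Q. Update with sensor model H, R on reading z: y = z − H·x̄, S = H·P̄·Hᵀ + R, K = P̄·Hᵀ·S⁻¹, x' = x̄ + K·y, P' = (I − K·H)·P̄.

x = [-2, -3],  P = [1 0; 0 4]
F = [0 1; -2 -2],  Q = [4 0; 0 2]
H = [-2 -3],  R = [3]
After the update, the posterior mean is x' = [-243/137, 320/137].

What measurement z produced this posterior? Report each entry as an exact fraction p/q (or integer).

x̄ = F·x = [-3, 10]
P̄ = F·P·Fᵀ + Q = [8 -8; -8 22]
S = H·P̄·Hᵀ + R = [137]
K = P̄·Hᵀ·S⁻¹ = [8/137; -50/137]
x' − x̄ = [168/137, -1050/137] = K·y
y = (KᵀK)⁻¹·Kᵀ·(x' − x̄) = [21]
z = y + H·x̄ = [21] + [-24] = [-3]

z = [-3]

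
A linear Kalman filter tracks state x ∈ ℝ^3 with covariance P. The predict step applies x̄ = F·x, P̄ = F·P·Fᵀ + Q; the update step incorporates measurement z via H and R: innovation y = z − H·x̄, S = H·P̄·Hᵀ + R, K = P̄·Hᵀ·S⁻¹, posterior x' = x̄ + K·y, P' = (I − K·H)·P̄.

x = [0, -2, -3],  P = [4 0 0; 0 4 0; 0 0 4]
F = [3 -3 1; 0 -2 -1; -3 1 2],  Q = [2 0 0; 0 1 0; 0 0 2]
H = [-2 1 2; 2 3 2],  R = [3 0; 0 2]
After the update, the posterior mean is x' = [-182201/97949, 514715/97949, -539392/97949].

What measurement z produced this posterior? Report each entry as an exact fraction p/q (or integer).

z = [-2, 1]

x̄ = F·x = [3, 7, -8]
P̄ = F·P·Fᵀ + Q = [78 20 -40; 20 21 -16; -40 -16 58]
S = H·P̄·Hᵀ + R = [744 -225; -225 463]
K = P̄·Hᵀ·S⁻¹ = [-23136/97949 17528/97949; -2546/97949 13783/97949; 26880/97949 10524/97949]
x' − x̄ = [-476048/97949, -170928/97949, 244200/97949] = K·y
y = (KᵀK)⁻¹·Kᵀ·(x' − x̄) = [13, -10]
z = y + H·x̄ = [13, -10] + [-15, 11] = [-2, 1]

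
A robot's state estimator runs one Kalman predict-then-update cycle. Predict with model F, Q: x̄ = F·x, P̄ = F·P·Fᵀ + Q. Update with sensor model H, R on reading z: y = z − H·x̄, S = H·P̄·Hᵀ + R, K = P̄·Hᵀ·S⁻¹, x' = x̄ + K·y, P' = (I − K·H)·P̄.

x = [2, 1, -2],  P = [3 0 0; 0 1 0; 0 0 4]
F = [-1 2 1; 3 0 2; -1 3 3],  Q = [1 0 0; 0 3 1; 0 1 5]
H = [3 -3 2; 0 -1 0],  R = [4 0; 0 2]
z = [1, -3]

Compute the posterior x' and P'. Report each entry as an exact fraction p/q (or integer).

x' = [40356/27287, 75215/27287, 63506/27287]
P' = [29358/27287 16026/27287 -12440/27287; 16026/27287 51310/27287 52490/27287; -12440/27287 52490/27287 112499/27287]

x̄ = F·x = [-2, 2, -5]
P̄ = F·P·Fᵀ + Q = [12 -1 21; -1 46 16; 21 16 53]
y = z − H·x̄ = [23, -1]
S = H·P̄·Hᵀ + R = [816 109; 109 48]
K = P̄·Hᵀ·S⁻¹ = [3779/27287 -8013/27287; -218/27287 -25655/27287; 7552/27287 -26245/27287]
x' = x̄ + K·y = [40356/27287, 75215/27287, 63506/27287]
P' = (I − K·H)·P̄ = [29358/27287 16026/27287 -12440/27287; 16026/27287 51310/27287 52490/27287; -12440/27287 52490/27287 112499/27287]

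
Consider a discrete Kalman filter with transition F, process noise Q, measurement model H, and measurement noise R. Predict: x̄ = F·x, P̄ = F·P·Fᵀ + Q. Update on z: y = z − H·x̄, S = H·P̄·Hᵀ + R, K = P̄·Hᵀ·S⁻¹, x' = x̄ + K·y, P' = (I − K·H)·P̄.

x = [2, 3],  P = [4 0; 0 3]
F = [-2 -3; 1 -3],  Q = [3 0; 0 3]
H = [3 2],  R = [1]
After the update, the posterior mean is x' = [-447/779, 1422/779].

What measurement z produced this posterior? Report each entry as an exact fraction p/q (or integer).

x̄ = F·x = [-13, -7]
P̄ = F·P·Fᵀ + Q = [46 19; 19 34]
S = H·P̄·Hᵀ + R = [779]
K = P̄·Hᵀ·S⁻¹ = [176/779; 125/779]
x' − x̄ = [9680/779, 6875/779] = K·y
y = (KᵀK)⁻¹·Kᵀ·(x' − x̄) = [55]
z = y + H·x̄ = [55] + [-53] = [2]

z = [2]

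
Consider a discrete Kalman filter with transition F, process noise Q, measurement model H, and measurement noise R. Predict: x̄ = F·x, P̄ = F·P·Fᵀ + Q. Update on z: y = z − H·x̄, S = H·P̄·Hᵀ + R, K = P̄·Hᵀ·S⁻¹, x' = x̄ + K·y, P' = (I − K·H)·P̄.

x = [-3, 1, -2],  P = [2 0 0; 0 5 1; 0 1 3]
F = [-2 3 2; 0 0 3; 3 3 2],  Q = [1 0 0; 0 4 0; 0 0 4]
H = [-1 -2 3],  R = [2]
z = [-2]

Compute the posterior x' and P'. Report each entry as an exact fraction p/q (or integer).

x' = [1048/155, -986/155, -416/155]
P' = [11583/155 4289/155 6729/155; 4289/155 14351/465 4617/155; 6729/155 4617/155 5357/155]

x̄ = F·x = [5, -6, -10]
P̄ = F·P·Fᵀ + Q = [78 27 57; 27 31 27; 57 27 91]
y = z − H·x̄ = [21]
S = H·P̄·Hᵀ + R = [465]
K = P̄·Hᵀ·S⁻¹ = [13/155; -8/465; 54/155]
x' = x̄ + K·y = [1048/155, -986/155, -416/155]
P' = (I − K·H)·P̄ = [11583/155 4289/155 6729/155; 4289/155 14351/465 4617/155; 6729/155 4617/155 5357/155]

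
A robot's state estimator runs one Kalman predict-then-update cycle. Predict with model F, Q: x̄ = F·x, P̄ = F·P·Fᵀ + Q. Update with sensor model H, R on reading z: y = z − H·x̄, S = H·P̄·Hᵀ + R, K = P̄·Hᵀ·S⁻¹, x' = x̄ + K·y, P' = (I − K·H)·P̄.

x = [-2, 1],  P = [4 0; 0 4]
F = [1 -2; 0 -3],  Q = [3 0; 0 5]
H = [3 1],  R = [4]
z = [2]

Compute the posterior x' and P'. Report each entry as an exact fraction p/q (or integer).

x' = [-1/132, 733/396]
P' = [51/44 -335/132; -335/132 3467/396]

x̄ = F·x = [-4, -3]
P̄ = F·P·Fᵀ + Q = [23 24; 24 41]
y = z − H·x̄ = [17]
S = H·P̄·Hᵀ + R = [396]
K = P̄·Hᵀ·S⁻¹ = [31/132; 113/396]
x' = x̄ + K·y = [-1/132, 733/396]
P' = (I − K·H)·P̄ = [51/44 -335/132; -335/132 3467/396]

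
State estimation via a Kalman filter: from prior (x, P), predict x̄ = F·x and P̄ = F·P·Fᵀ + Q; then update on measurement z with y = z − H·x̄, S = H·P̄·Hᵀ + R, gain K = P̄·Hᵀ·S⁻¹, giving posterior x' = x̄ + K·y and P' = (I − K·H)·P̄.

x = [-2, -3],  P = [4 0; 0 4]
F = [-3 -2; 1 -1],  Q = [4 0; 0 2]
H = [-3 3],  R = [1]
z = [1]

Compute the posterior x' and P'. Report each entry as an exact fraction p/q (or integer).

x' = [1884/667, 2095/667]
P' = [4952/667 4892/667; 4892/667 4906/667]

x̄ = F·x = [12, 1]
P̄ = F·P·Fᵀ + Q = [56 -4; -4 10]
y = z − H·x̄ = [34]
S = H·P̄·Hᵀ + R = [667]
K = P̄·Hᵀ·S⁻¹ = [-180/667; 42/667]
x' = x̄ + K·y = [1884/667, 2095/667]
P' = (I − K·H)·P̄ = [4952/667 4892/667; 4892/667 4906/667]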